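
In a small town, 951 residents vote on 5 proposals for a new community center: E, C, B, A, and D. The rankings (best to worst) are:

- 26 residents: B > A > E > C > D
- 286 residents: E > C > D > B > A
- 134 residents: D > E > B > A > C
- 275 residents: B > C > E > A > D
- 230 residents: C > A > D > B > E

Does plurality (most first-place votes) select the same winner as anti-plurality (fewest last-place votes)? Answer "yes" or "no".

yes

Plurality — first-place votes: E 286, C 230, B 301, A 0, D 134. Winner: B.
Anti-plurality — last-place votes: E 230, C 134, B 0, A 286, D 301. Winner: B.
The two methods agree.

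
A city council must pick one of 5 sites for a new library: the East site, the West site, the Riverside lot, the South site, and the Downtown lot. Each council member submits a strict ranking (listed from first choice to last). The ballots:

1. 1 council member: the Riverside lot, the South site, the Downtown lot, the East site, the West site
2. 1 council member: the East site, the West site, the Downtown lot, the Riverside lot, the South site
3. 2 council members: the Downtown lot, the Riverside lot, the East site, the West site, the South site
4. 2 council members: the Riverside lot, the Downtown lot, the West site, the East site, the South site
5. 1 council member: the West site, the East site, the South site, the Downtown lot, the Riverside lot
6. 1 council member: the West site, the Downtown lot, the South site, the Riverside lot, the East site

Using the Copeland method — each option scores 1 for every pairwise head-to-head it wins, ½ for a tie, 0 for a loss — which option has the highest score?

the East site: beats the South site; ties the West site; loses to the Riverside lot and the Downtown lot → score 1.5.
the West site: beats the South site; ties the East site; loses to the Riverside lot and the Downtown lot → score 1.5.
the Riverside lot: beats the East site, the West site, and the South site; loses to the Downtown lot → score 3.
the South site: loses to the East site, the West site, the Riverside lot, and the Downtown lot → score 0.
the Downtown lot: beats the East site, the West site, the Riverside lot, and the South site → score 4.
the Downtown lot has the best pairwise record.

the Downtown lot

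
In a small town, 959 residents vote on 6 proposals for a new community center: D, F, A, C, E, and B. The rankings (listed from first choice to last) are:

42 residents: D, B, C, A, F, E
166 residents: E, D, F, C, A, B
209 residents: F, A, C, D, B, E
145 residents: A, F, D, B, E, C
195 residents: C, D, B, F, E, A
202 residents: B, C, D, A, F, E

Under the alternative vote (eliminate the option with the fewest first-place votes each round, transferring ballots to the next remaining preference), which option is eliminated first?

D

Round 1: D 42, F 209, A 145, C 195, E 166, B 202. Eliminate D.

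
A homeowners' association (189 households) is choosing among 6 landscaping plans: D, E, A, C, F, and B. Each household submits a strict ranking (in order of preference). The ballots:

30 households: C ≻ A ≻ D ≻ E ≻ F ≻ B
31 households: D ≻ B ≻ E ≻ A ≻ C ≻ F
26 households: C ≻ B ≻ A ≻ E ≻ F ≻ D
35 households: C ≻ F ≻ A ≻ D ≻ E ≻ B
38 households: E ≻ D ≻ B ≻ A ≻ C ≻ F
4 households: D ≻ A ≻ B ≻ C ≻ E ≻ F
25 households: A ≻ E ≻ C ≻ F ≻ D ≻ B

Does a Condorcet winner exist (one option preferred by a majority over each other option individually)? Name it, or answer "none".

none

Checking pairwise contests:
A beats D 116–73.
D beats E 100–89.
B beats A 95–94.
A beats C 98–91.
D beats F 103–86.
D beats B 163–26.
Every option loses at least one head-to-head, so there is no Condorcet winner.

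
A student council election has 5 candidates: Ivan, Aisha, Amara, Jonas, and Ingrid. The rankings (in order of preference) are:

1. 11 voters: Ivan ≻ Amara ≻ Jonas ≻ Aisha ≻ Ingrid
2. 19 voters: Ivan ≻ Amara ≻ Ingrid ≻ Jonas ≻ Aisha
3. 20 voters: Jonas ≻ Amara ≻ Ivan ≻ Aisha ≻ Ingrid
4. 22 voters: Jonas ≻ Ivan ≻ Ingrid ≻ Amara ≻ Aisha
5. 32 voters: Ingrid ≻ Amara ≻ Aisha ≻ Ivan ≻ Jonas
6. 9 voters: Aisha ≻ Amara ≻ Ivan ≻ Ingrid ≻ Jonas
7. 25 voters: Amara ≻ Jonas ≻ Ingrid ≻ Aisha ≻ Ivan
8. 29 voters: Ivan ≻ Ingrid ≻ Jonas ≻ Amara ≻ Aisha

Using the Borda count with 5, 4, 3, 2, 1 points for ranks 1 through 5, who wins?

Ivan: 11·5 + 19·5 + 20·3 + 22·4 + 32·2 + 9·3 + 25·1 + 29·5 = 559
Aisha: 11·2 + 19·1 + 20·2 + 22·1 + 32·3 + 9·5 + 25·2 + 29·1 = 323
Amara: 11·4 + 19·4 + 20·4 + 22·2 + 32·4 + 9·4 + 25·5 + 29·2 = 591
Jonas: 11·3 + 19·2 + 20·5 + 22·5 + 32·1 + 9·1 + 25·4 + 29·3 = 509
Ingrid: 11·1 + 19·3 + 20·1 + 22·3 + 32·5 + 9·2 + 25·3 + 29·4 = 523
Amara has the highest Borda score (591).

Amara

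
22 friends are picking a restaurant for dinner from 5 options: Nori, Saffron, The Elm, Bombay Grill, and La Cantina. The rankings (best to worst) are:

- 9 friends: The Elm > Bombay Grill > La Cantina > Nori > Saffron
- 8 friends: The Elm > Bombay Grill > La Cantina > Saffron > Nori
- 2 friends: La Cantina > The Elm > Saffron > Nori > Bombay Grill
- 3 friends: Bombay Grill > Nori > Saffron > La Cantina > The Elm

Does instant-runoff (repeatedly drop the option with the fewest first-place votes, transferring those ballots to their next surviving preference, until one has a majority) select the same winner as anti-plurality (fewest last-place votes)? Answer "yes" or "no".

no

Instant-runoff — R1 Nori 0, Saffron 0, The Elm 17, Bombay Grill 3, La Cantina 2 (The Elm winner). Winner: The Elm.
Anti-plurality — last-place votes: Nori 8, Saffron 9, The Elm 3, Bombay Grill 2, La Cantina 0. Winner: La Cantina.
The two methods disagree.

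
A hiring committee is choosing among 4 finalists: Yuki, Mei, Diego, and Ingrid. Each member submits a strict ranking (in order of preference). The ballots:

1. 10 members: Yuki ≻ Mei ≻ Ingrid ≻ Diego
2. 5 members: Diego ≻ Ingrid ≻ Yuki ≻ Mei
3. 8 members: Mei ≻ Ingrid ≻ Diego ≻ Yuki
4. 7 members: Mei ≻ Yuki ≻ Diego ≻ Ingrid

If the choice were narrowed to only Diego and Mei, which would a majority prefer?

Mei

Voters preferring Diego to Mei: 5; preferring Mei to Diego: 25.
Mei wins the head-to-head.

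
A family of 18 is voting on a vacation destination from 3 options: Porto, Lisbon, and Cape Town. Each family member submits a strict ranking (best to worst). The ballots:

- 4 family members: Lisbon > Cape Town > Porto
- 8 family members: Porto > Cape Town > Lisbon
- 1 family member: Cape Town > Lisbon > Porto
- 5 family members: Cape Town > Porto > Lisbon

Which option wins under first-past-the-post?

Porto

First-place votes: Porto 8, Lisbon 4, Cape Town 6.
Porto has the most first-place votes.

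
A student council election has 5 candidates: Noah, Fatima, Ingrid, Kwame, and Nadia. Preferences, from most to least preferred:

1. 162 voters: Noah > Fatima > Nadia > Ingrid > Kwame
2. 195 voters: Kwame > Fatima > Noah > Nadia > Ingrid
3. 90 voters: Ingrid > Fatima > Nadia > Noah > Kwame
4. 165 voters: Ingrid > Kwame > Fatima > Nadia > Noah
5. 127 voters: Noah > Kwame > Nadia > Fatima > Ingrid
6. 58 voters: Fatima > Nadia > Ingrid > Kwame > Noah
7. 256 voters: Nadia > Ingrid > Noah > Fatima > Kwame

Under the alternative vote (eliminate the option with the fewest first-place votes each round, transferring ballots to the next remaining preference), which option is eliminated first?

Fatima

Round 1: Noah 289, Fatima 58, Ingrid 255, Kwame 195, Nadia 256. Eliminate Fatima.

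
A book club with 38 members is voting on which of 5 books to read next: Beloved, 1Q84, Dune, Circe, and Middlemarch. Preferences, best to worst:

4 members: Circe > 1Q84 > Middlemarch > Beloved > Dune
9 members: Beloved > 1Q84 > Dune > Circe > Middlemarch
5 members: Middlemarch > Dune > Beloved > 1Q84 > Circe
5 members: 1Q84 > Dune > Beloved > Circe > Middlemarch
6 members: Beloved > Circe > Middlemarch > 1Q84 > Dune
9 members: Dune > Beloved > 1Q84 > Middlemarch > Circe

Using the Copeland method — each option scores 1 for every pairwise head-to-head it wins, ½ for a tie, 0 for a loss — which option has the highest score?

Beloved: beats 1Q84, Circe, and Middlemarch; ties Dune → score 3.5.
1Q84: beats Dune, Circe, and Middlemarch; loses to Beloved → score 3.
Dune: beats Circe and Middlemarch; ties Beloved; loses to 1Q84 → score 2.5.
Circe: beats Middlemarch; loses to Beloved, 1Q84, and Dune → score 1.
Middlemarch: loses to Beloved, 1Q84, Dune, and Circe → score 0.
Beloved has the best pairwise record.

Beloved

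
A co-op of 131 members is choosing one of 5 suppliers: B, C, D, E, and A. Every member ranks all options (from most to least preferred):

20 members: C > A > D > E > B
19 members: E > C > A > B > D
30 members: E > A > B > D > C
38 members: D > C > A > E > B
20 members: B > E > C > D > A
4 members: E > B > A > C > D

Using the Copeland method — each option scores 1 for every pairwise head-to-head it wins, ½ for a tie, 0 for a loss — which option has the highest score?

B: beats D; loses to C, E, and A → score 1.
C: beats B and A; loses to D and E → score 2.
D: beats C; loses to B, E, and A → score 1.
E: beats B, C, D, and A → score 4.
A: beats B and D; loses to C and E → score 2.
E has the best pairwise record.

E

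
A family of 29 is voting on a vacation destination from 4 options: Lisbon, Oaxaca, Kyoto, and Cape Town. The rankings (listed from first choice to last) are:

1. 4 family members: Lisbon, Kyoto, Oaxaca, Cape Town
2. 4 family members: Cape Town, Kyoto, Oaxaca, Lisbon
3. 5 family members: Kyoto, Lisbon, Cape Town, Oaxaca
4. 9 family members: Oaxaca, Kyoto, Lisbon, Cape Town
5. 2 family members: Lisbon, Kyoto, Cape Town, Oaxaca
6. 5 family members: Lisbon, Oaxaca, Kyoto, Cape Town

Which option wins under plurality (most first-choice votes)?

First-place votes: Lisbon 11, Oaxaca 9, Kyoto 5, Cape Town 4.
Lisbon has the most first-place votes.

Lisbon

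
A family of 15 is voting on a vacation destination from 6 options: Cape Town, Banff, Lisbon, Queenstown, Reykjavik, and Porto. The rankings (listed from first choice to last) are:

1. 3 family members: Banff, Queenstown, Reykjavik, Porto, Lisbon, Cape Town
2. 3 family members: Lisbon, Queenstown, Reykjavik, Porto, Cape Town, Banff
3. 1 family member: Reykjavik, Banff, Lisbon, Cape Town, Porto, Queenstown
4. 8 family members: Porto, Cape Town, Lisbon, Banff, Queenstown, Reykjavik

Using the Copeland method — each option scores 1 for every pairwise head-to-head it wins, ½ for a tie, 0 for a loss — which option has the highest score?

Cape Town: beats Banff, Lisbon, Queenstown, and Reykjavik; loses to Porto → score 4.
Banff: beats Queenstown and Reykjavik; loses to Cape Town, Lisbon, and Porto → score 2.
Lisbon: beats Banff, Queenstown, and Reykjavik; loses to Cape Town and Porto → score 3.
Queenstown: beats Reykjavik; loses to Cape Town, Banff, Lisbon, and Porto → score 1.
Reykjavik: loses to Cape Town, Banff, Lisbon, Queenstown, and Porto → score 0.
Porto: beats Cape Town, Banff, Lisbon, Queenstown, and Reykjavik → score 5.
Porto has the best pairwise record.

Porto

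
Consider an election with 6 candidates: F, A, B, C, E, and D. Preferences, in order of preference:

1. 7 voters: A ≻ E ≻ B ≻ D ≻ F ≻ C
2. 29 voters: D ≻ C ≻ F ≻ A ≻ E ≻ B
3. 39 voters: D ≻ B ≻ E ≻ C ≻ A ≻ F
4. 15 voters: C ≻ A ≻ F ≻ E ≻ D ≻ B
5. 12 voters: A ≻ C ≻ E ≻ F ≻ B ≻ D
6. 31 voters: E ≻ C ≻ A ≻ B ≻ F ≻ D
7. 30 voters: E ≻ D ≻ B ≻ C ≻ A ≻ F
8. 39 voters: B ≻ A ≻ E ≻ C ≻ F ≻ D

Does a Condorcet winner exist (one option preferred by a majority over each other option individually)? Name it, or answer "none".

Checking pairwise contests:
A beats F 173–29.
B beats A 108–94.
E beats B 124–78.
B beats C 115–87.
A beats E 102–100.
A beats D 104–98.
Every option loses at least one head-to-head, so there is no Condorcet winner.

none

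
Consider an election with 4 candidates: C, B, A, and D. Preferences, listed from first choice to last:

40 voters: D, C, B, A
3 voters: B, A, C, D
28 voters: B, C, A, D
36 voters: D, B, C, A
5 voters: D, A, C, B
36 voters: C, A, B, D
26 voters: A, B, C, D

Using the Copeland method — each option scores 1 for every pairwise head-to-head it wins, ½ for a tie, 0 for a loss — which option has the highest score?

B

C: beats A and D; loses to B → score 2.
B: beats C, A, and D → score 3.
A: beats D; loses to C and B → score 1.
D: loses to C, B, and A → score 0.
B has the best pairwise record.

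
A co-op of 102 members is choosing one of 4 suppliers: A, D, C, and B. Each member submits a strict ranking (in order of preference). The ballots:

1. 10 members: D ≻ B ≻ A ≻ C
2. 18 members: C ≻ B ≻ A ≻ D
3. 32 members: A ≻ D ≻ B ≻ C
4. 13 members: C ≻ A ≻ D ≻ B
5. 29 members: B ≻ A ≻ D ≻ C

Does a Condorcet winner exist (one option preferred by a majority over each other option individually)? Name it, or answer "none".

none

Checking pairwise contests:
B beats A 57–45.
A beats D 92–10.
A beats C 71–31.
D beats B 55–47.
Every option loses at least one head-to-head, so there is no Condorcet winner.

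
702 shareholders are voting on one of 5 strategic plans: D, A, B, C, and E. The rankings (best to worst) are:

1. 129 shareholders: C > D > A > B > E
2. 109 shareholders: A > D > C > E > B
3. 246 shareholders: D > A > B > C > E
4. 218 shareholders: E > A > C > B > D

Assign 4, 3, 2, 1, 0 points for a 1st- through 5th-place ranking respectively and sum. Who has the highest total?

D: 129·3 + 109·3 + 246·4 + 218·0 = 1698
A: 129·2 + 109·4 + 246·3 + 218·3 = 2086
B: 129·1 + 109·0 + 246·2 + 218·1 = 839
C: 129·4 + 109·2 + 246·1 + 218·2 = 1416
E: 129·0 + 109·1 + 246·0 + 218·4 = 981
A has the highest Borda score (2086).

A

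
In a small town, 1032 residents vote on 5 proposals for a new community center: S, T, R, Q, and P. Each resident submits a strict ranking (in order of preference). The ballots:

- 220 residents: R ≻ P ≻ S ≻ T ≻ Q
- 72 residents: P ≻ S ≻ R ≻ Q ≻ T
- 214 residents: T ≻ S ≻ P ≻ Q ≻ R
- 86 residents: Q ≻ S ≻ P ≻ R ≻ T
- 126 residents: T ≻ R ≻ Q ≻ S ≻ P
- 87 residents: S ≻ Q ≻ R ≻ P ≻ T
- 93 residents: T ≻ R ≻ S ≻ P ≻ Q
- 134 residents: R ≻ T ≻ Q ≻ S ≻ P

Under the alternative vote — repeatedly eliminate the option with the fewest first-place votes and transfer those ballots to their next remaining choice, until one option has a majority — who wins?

Round 1: S 87, T 433, R 354, Q 86, P 72. Eliminate P.
Round 2: S 159, T 433, R 354, Q 86. Eliminate Q.
Round 3: S 245, T 433, R 354. Eliminate S.
Round 4: T 433, R 599. R has a majority.

R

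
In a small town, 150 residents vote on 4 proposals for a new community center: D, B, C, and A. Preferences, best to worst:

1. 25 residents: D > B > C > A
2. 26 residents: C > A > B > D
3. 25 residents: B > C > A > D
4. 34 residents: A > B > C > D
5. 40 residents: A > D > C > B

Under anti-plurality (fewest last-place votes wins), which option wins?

Last-place votes: D 85, B 40, C 0, A 25.
C is ranked last by the fewest voters, so C wins.

C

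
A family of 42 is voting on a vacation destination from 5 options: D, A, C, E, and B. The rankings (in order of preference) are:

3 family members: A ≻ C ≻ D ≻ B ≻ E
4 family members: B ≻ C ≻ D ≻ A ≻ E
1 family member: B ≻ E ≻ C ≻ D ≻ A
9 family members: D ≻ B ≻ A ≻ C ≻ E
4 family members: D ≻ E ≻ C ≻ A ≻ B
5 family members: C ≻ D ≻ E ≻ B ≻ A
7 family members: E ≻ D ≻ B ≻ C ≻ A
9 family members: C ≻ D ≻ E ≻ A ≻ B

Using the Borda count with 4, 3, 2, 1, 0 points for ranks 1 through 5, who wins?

D: 3·2 + 4·2 + 1·1 + 9·4 + 4·4 + 5·3 + 7·3 + 9·3 = 130
A: 3·4 + 4·1 + 1·0 + 9·2 + 4·1 + 5·0 + 7·0 + 9·1 = 47
C: 3·3 + 4·3 + 1·2 + 9·1 + 4·2 + 5·4 + 7·1 + 9·4 = 103
E: 3·0 + 4·0 + 1·3 + 9·0 + 4·3 + 5·2 + 7·4 + 9·2 = 71
B: 3·1 + 4·4 + 1·4 + 9·3 + 4·0 + 5·1 + 7·2 + 9·0 = 69
D has the highest Borda score (130).

D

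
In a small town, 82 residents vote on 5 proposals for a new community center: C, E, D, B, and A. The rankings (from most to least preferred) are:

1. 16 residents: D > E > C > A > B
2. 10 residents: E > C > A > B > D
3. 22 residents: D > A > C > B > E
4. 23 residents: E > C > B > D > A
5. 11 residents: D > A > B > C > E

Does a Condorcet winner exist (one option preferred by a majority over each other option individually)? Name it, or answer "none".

D vs C: 49–33 for D.
D vs E: 49–33 for D.
D vs B: 49–33 for D.
D vs A: 72–10 for D.
D beats every other option head-to-head.

D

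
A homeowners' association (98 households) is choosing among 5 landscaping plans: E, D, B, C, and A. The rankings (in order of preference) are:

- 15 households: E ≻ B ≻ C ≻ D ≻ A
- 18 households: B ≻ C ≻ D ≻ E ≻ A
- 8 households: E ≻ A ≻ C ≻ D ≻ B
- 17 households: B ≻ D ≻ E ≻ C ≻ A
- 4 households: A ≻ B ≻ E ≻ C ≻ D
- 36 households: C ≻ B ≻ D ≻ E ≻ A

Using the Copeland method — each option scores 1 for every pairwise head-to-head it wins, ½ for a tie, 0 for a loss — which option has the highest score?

E: beats A; loses to D, B, and C → score 1.
D: beats E and A; loses to B and C → score 2.
B: beats E, D, C, and A → score 4.
C: beats E, D, and A; loses to B → score 3.
A: loses to E, D, B, and C → score 0.
B has the best pairwise record.

B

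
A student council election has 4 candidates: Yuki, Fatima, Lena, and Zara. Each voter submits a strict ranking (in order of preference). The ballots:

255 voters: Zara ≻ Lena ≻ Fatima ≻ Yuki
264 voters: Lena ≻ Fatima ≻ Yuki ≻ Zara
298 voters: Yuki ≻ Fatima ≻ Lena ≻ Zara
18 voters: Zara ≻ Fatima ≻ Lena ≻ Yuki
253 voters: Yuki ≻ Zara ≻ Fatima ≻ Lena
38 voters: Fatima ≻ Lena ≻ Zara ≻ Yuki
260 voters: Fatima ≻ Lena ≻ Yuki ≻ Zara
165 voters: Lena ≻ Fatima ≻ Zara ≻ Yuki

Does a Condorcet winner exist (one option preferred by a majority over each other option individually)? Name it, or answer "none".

Fatima

Fatima vs Yuki: 1000–551 for Fatima.
Fatima vs Lena: 867–684 for Fatima.
Fatima vs Zara: 1025–526 for Fatima.
Fatima beats every other option head-to-head.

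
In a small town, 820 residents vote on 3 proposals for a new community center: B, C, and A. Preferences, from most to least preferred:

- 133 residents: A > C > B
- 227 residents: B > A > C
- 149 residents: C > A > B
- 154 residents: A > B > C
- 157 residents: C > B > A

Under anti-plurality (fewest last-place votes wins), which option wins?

A

Last-place votes: B 282, C 381, A 157.
A is ranked last by the fewest voters, so A wins.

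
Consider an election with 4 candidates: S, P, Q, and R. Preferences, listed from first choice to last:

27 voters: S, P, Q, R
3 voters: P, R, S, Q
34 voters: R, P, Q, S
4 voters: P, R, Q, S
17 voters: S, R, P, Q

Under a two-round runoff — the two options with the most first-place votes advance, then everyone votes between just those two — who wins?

S

Round 1 first-place votes: S 44, P 7, Q 0, R 34.
S and R advance.
Runoff: S is preferred to R by 44 voters; R by 41.
S wins the runoff.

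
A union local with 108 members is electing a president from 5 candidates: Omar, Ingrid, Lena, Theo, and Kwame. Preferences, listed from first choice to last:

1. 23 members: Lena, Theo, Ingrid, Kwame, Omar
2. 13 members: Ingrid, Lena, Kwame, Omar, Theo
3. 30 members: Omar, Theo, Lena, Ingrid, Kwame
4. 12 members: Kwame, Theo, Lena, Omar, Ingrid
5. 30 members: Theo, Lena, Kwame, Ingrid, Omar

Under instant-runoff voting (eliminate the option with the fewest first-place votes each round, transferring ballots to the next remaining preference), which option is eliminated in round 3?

Omar

Round 1: Omar 30, Ingrid 13, Lena 23, Theo 30, Kwame 12. Eliminate Kwame.
Round 2: Omar 30, Ingrid 13, Lena 23, Theo 42. Eliminate Ingrid.
Round 3: Omar 30, Lena 36, Theo 42. Eliminate Omar.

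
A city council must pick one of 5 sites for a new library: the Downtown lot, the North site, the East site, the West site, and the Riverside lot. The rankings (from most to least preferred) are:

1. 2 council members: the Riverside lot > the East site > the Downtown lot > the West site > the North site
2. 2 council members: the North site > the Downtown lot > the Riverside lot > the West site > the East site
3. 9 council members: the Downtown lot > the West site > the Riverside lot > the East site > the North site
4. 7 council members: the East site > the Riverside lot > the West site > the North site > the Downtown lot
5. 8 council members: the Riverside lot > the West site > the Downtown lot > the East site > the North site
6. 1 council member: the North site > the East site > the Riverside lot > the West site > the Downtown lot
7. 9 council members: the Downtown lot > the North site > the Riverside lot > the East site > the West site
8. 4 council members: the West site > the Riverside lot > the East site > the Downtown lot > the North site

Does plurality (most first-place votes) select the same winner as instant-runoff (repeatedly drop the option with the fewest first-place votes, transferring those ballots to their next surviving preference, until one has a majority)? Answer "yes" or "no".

Plurality — first-place votes: the Downtown lot 18, the North site 3, the East site 7, the West site 4, the Riverside lot 10. Winner: the Downtown lot.
Instant-runoff — R1 the Downtown lot 18, the North site 3, the East site 7, the West site 4, the Riverside lot 10 (the North site out); R2 the Downtown lot 20, the East site 8, the West site 4, the Riverside lot 10 (the West site out); R3 the Downtown lot 20, the East site 8, the Riverside lot 14 (the East site out); R4 the Downtown lot 20, the Riverside lot 22 (the Riverside lot winner). Winner: the Riverside lot.
The two methods disagree.

no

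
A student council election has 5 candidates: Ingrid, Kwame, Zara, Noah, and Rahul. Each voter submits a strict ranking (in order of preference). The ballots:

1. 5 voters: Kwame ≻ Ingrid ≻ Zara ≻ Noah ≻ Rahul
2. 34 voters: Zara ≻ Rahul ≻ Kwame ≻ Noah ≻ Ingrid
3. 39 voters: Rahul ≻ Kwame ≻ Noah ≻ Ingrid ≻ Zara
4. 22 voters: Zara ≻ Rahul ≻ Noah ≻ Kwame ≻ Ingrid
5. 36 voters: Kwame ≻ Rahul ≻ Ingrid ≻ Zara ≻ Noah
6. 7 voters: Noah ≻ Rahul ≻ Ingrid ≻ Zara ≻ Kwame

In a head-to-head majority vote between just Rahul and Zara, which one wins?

Voters preferring Rahul to Zara: 82; preferring Zara to Rahul: 61.
Rahul wins the head-to-head.

Rahul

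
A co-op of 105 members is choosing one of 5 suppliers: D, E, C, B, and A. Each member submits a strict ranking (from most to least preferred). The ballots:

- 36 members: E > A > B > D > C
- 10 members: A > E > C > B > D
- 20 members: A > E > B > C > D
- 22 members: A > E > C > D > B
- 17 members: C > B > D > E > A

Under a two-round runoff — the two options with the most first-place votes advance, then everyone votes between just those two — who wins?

Round 1 first-place votes: D 0, E 36, C 17, B 0, A 52.
A and E advance.
Runoff: A is preferred to E by 52 voters; E by 53.
E wins the runoff.

E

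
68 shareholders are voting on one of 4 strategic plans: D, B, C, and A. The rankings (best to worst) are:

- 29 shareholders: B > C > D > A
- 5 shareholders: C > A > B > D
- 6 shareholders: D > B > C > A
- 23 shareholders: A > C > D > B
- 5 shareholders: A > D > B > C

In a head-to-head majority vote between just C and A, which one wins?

C

Voters preferring C to A: 40; preferring A to C: 28.
C wins the head-to-head.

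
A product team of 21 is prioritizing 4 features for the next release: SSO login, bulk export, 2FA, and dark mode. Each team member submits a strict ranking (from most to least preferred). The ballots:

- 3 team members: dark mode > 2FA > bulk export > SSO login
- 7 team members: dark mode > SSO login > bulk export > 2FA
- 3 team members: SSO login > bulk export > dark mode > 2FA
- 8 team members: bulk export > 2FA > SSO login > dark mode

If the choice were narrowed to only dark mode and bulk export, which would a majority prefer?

Voters preferring dark mode to bulk export: 10; preferring bulk export to dark mode: 11.
bulk export wins the head-to-head.

bulk export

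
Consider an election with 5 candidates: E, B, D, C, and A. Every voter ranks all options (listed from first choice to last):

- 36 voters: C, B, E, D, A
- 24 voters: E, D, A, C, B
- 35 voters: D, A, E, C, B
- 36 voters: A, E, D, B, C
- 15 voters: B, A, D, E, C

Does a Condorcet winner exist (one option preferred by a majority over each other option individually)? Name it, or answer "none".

Checking pairwise contests:
A beats E 86–60.
E beats B 95–51.
E beats D 96–50.
E beats C 110–36.
D beats A 95–51.
Every option loses at least one head-to-head, so there is no Condorcet winner.

none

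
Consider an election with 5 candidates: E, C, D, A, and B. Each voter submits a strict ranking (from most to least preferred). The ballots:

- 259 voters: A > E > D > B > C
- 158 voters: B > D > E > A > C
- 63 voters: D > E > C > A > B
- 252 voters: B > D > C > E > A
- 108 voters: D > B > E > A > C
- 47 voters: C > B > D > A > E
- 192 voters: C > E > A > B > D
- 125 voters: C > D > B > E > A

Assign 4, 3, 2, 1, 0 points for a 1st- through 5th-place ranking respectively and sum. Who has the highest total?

D

E: 259·3 + 158·2 + 63·3 + 252·1 + 108·2 + 47·0 + 192·3 + 125·1 = 2451
C: 259·0 + 158·0 + 63·2 + 252·2 + 108·0 + 47·4 + 192·4 + 125·4 = 2086
D: 259·2 + 158·3 + 63·4 + 252·3 + 108·4 + 47·2 + 192·0 + 125·3 = 2901
A: 259·4 + 158·1 + 63·1 + 252·0 + 108·1 + 47·1 + 192·2 + 125·0 = 1796
B: 259·1 + 158·4 + 63·0 + 252·4 + 108·3 + 47·3 + 192·1 + 125·2 = 2806
D has the highest Borda score (2901).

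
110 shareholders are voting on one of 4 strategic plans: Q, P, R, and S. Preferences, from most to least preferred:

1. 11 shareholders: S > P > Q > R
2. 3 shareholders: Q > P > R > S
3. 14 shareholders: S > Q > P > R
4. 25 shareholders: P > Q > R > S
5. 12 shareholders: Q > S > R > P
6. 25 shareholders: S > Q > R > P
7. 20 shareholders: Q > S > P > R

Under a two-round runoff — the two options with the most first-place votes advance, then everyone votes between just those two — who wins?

Round 1 first-place votes: Q 35, P 25, R 0, S 50.
S and Q advance.
Runoff: S is preferred to Q by 50 voters; Q by 60.
Q wins the runoff.

Q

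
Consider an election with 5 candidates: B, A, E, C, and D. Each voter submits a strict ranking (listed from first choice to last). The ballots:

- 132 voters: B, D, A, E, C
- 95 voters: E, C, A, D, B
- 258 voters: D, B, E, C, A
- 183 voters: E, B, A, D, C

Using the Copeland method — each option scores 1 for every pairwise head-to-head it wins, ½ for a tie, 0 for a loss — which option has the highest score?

D

B: beats A, E, and C; loses to D → score 3.
A: loses to B, E, C, and D → score 0.
E: beats A and C; loses to B and D → score 2.
C: beats A; loses to B, E, and D → score 1.
D: beats B, A, E, and C → score 4.
D has the best pairwise record.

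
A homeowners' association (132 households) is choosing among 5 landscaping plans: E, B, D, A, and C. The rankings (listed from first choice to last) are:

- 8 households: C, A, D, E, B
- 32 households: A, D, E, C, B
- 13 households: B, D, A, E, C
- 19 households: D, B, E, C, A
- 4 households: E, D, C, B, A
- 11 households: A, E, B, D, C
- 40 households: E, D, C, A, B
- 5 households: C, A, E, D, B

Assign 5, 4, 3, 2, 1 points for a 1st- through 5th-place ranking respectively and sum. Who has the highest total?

D

E: 8·2 + 32·3 + 13·2 + 19·3 + 4·5 + 11·4 + 40·5 + 5·3 = 474
B: 8·1 + 32·1 + 13·5 + 19·4 + 4·2 + 11·3 + 40·1 + 5·1 = 267
D: 8·3 + 32·4 + 13·4 + 19·5 + 4·4 + 11·2 + 40·4 + 5·2 = 507
A: 8·4 + 32·5 + 13·3 + 19·1 + 4·1 + 11·5 + 40·2 + 5·4 = 409
C: 8·5 + 32·2 + 13·1 + 19·2 + 4·3 + 11·1 + 40·3 + 5·5 = 323
D has the highest Borda score (507).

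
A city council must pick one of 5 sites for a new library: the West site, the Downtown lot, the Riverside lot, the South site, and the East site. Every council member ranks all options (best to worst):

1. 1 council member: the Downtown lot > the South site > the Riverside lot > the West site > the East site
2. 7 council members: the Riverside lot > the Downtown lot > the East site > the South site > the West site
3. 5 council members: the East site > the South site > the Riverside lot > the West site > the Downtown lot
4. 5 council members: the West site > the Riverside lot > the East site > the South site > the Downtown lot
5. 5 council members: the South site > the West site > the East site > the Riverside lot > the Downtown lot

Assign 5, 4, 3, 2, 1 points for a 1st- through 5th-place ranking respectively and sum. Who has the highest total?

the West site: 1·2 + 7·1 + 5·2 + 5·5 + 5·4 = 64
the Downtown lot: 1·5 + 7·4 + 5·1 + 5·1 + 5·1 = 48
the Riverside lot: 1·3 + 7·5 + 5·3 + 5·4 + 5·2 = 83
the South site: 1·4 + 7·2 + 5·4 + 5·2 + 5·5 = 73
the East site: 1·1 + 7·3 + 5·5 + 5·3 + 5·3 = 77
the Riverside lot has the highest Borda score (83).

the Riverside lot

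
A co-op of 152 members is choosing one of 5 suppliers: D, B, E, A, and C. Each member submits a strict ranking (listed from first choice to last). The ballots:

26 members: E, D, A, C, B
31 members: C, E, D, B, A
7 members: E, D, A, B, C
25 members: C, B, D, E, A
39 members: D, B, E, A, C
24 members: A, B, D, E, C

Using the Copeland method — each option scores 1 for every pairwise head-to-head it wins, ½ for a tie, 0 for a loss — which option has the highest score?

D: beats B, E, A, and C → score 4.
B: beats E and A; loses to D and C → score 2.
E: beats A and C; loses to D and B → score 2.
A: beats C; loses to D, B, and E → score 1.
C: beats B; loses to D, E, and A → score 1.
D has the best pairwise record.

D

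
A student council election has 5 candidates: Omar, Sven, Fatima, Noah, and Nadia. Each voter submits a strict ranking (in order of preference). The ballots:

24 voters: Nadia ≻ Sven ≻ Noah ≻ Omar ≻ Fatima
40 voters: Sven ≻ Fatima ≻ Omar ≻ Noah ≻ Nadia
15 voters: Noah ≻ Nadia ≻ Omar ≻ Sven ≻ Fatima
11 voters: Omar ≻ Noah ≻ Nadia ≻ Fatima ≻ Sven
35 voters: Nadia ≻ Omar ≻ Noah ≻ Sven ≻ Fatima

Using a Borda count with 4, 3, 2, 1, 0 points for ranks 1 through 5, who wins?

Omar: 24·1 + 40·2 + 15·2 + 11·4 + 35·3 = 283
Sven: 24·3 + 40·4 + 15·1 + 11·0 + 35·1 = 282
Fatima: 24·0 + 40·3 + 15·0 + 11·1 + 35·0 = 131
Noah: 24·2 + 40·1 + 15·4 + 11·3 + 35·2 = 251
Nadia: 24·4 + 40·0 + 15·3 + 11·2 + 35·4 = 303
Nadia has the highest Borda score (303).

Nadia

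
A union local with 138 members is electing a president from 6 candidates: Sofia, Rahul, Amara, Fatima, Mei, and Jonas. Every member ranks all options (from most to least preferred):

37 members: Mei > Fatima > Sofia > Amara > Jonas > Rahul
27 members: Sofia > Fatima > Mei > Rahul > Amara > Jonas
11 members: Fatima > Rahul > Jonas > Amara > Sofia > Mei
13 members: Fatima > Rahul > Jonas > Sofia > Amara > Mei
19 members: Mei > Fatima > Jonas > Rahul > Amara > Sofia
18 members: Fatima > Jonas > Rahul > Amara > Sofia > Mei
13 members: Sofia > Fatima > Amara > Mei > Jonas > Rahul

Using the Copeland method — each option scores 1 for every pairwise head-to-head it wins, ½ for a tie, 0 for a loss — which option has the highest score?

Sofia: beats Rahul, Amara, Mei, and Jonas; loses to Fatima → score 4.
Rahul: beats Amara; loses to Sofia, Fatima, Mei, and Jonas → score 1.
Amara: beats Jonas; loses to Sofia, Rahul, Fatima, and Mei → score 1.
Fatima: beats Sofia, Rahul, Amara, Mei, and Jonas → score 5.
Mei: beats Rahul, Amara, and Jonas; loses to Sofia and Fatima → score 3.
Jonas: beats Rahul; loses to Sofia, Amara, Fatima, and Mei → score 1.
Fatima has the best pairwise record.

Fatima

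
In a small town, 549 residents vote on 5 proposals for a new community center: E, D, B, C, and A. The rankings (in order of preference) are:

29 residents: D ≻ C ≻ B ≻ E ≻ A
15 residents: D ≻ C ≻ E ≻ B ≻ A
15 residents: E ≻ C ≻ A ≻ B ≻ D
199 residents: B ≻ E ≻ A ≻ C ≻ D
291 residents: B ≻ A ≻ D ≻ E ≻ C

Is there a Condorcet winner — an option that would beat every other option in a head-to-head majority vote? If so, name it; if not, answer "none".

B vs E: 519–30 for B.
B vs D: 505–44 for B.
B vs C: 490–59 for B.
B vs A: 534–15 for B.
B beats every other option head-to-head.

B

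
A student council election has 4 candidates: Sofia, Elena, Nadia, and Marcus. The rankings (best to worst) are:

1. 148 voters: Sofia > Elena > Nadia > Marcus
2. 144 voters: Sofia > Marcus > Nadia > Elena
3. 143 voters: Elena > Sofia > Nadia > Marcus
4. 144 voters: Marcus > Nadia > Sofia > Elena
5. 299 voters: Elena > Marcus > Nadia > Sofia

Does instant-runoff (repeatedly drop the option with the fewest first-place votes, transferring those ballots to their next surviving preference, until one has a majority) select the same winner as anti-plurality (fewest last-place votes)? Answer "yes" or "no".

Instant-runoff — R1 Sofia 292, Elena 442, Nadia 0, Marcus 144 (Elena winner). Winner: Elena.
Anti-plurality — last-place votes: Sofia 299, Elena 288, Nadia 0, Marcus 291. Winner: Nadia.
The two methods disagree.

no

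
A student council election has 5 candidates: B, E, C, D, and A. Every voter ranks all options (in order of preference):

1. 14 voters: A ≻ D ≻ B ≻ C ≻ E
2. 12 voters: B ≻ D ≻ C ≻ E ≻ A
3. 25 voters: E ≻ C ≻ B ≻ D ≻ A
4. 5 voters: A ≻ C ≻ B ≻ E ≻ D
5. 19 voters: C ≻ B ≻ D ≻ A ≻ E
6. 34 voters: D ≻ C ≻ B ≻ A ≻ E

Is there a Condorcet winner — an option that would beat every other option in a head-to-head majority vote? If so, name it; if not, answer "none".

Checking pairwise contests:
C beats B 83–26.
B beats E 84–25.
D beats C 60–49.
B beats D 61–48.
B beats A 90–19.
Every option loses at least one head-to-head, so there is no Condorcet winner.

none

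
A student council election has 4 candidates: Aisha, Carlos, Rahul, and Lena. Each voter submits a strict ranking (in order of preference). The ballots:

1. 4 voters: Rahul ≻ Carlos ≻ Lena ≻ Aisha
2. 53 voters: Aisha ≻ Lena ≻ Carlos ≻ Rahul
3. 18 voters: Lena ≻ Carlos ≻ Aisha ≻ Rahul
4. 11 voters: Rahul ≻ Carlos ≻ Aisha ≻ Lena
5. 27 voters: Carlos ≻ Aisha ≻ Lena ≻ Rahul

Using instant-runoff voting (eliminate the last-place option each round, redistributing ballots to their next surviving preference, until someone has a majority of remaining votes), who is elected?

Round 1: Aisha 53, Carlos 27, Rahul 15, Lena 18. Eliminate Rahul.
Round 2: Aisha 53, Carlos 42, Lena 18. Eliminate Lena.
Round 3: Aisha 53, Carlos 60. Carlos has a majority.

Carlos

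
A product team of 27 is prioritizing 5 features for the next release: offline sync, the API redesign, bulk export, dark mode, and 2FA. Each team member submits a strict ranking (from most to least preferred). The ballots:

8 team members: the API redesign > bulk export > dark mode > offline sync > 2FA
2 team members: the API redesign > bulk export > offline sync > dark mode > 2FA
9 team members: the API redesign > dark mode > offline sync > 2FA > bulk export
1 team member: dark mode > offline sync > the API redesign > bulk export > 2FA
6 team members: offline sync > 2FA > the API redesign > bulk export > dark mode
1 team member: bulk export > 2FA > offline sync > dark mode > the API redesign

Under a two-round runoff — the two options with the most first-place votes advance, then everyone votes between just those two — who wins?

Round 1 first-place votes: offline sync 6, the API redesign 19, bulk export 1, dark mode 1, 2FA 0.
the API redesign and offline sync advance.
Runoff: the API redesign is preferred to offline sync by 19 voters; offline sync by 8.
the API redesign wins the runoff.

the API redesign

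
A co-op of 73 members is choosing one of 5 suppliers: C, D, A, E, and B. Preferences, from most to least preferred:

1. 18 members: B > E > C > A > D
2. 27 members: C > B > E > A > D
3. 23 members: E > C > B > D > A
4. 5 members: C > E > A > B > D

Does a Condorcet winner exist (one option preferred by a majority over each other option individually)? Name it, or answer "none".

Checking pairwise contests:
E beats C 41–32.
C beats D 73–0.
C beats A 73–0.
B beats E 45–28.
C beats B 55–18.
Every option loses at least one head-to-head, so there is no Condorcet winner.

none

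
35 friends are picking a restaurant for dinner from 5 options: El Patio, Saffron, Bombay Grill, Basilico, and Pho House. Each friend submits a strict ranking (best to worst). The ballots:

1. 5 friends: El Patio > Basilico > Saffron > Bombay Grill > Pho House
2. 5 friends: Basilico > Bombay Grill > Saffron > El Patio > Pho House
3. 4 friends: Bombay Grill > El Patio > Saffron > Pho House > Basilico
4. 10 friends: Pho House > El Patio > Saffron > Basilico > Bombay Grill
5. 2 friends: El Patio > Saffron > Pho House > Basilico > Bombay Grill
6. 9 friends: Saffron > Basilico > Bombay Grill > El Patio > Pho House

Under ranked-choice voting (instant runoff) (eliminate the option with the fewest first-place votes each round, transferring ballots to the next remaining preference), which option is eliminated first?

Round 1: El Patio 7, Saffron 9, Bombay Grill 4, Basilico 5, Pho House 10. Eliminate Bombay Grill.

Bombay Grill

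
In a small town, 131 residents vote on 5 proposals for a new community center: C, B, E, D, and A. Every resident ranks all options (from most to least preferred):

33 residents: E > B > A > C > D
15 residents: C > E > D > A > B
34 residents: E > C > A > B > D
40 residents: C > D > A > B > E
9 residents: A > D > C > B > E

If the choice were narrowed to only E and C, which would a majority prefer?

E

Voters preferring E to C: 67; preferring C to E: 64.
E wins the head-to-head.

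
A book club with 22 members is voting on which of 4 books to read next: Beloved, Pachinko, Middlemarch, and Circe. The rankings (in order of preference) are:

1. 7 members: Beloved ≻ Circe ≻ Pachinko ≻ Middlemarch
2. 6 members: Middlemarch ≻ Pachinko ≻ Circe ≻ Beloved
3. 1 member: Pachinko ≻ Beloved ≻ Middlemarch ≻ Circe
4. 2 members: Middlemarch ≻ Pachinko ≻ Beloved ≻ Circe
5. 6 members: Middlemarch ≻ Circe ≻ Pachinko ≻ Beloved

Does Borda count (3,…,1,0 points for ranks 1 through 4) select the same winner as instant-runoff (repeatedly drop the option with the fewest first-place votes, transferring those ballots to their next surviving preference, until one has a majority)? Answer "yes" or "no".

yes

Borda — scores: Beloved 25, Pachinko 32, Middlemarch 43, Circe 32. Winner: Middlemarch.
Instant-runoff — R1 Beloved 7, Pachinko 1, Middlemarch 14, Circe 0 (Middlemarch winner). Winner: Middlemarch.
The two methods agree.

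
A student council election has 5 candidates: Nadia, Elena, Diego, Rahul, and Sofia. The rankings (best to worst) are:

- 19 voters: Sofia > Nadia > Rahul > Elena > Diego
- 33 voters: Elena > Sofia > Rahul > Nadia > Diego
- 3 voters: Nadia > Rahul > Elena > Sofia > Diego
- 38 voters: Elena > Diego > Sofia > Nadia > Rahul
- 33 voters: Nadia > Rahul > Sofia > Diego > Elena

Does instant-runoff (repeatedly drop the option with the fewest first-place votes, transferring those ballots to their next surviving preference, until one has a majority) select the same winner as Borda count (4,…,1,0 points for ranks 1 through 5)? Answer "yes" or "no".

Instant-runoff — R1 Nadia 36, Elena 71, Diego 0, Rahul 0, Sofia 19 (Elena winner). Winner: Elena.
Borda — scores: Nadia 272, Elena 309, Diego 147, Rahul 212, Sofia 320. Winner: Sofia.
The two methods disagree.

no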